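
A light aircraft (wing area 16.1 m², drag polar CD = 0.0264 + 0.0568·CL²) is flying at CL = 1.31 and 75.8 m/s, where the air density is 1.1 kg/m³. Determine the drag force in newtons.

D = 6300 N

CD = 0.0264 + 0.0568 × 1.31² = 0.1239
D = ½ρv²S·CD = ½ × 1.1 × 75.8² × 16.1 × 0.1239 = 6300 N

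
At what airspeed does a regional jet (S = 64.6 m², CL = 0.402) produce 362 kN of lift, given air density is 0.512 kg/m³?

L = ½ρv²S·CL ⇒ v = √(2L/(ρ·S·CL))
v = √(2 × 3.62×10^5 / (0.512 × 64.6 × 0.402)) = √54450 = 233 m/s

v = 233 m/s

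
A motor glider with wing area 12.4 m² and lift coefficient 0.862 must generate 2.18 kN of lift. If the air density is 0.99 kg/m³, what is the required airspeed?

L = ½ρv²S·CL ⇒ v = √(2L/(ρ·S·CL))
v = √(2 × 2180 / (0.99 × 12.4 × 0.862)) = √412 = 20.3 m/s

v = 20.3 m/s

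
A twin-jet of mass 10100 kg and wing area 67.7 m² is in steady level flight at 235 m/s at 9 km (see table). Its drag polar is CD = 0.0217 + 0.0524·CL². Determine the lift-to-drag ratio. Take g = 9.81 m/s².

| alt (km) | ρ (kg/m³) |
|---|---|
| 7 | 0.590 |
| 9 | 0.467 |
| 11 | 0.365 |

At 9 km, from the table: ρ = 0.467 kg/m³.
Weight W = mg = 10100 × 9.81 = 99081 N; in level flight L = W.
Dynamic pressure q = 0.5 × 0.467 × 235² = 12900 Pa.
CL = 2W/(ρv²S) = 2×99081/(0.467×235²×67.7) = 0.1135.
CD = 0.0217 + 0.0524 × 0.1135² = 0.02237.
L/D = CL/CD = 0.1135 / 0.02237 = 5.07

L/D = 5.07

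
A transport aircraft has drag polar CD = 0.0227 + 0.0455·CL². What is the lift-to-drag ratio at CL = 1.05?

L/D = 14.4

CD = 0.0227 + 0.0455 × 1.05² = 0.07286
L/D = CL/CD = 1.05 / 0.07286 = 14.4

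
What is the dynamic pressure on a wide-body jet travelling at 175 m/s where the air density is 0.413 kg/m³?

q = ½ρv² = ½ × 0.413 × 175² = 6320 Pa

q = 6320 Pa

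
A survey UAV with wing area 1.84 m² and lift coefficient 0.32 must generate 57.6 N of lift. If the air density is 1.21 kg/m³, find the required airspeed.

v = 12.7 m/s

L = ½ρv²S·CL ⇒ v = √(2L/(ρ·S·CL))
v = √(2 × 57.6 / (1.21 × 1.84 × 0.32)) = √161.7 = 12.7 m/s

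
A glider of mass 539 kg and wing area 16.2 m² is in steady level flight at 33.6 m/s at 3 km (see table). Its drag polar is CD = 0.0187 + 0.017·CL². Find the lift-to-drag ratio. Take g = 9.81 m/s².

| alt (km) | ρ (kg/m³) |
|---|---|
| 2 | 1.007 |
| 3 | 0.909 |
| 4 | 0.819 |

L/D = 24.9

At 3 km, from the table: ρ = 0.909 kg/m³.
Level flight ⇒ L = W = m·g = 539 × 9.81 = 5287.6 N.
q = ½ρv² = ½ × 0.909 × 33.6² = 513.1 Pa.
Required CL = L/(qS) = 5287.6/(513.1·16.2) = 0.6361.
CD = 0.0187 + 0.017 × 0.6361² = 0.02558.
L/D = CL/CD = 0.6361 / 0.02558 = 24.9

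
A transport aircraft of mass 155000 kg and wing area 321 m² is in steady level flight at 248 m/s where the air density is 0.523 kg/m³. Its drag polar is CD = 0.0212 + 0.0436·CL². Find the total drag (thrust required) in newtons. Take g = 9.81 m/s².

Level flight ⇒ L = W = m·g = 155000 × 9.81 = 1.5206×10^6 N.
Dynamic pressure q = 0.5 × 0.523 × 248² = 16080 Pa.
Required CL = L/(qS) = 1.5206×10^6/(16080·321) = 0.2945.
CD = 0.0212 + 0.0436 × 0.2945² = 0.02498.
D = q·S·CD = 16080 × 321 × 0.02498 = 1.29×10^5 N

D = 1.29×10^5 N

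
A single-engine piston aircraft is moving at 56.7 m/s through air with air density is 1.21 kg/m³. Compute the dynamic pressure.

q = ½ρv² = ½ × 1.21 × 56.7² = 1950 Pa

q = 1950 Pa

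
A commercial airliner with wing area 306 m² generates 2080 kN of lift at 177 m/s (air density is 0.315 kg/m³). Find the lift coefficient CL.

CL = 1.38

From L = ½ρv²S·CL, rearranging gives CL = 2L/(ρv²S).
CL = 2 × 2.08×10^6 / (0.315 × 177² × 306) = 1.38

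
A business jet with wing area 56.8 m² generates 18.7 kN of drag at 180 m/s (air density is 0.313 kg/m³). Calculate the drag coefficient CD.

CD = 0.0649

From D = ½ρv²S·CD, rearranging gives CD = 2D/(ρv²S).
CD = 2 × 18700 / (0.313 × 180² × 56.8) = 0.0649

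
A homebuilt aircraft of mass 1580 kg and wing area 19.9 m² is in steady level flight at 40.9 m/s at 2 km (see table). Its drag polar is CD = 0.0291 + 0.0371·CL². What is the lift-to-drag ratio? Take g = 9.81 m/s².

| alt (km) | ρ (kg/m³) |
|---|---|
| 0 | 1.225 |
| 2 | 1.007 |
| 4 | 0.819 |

L/D = 15.2

At 2 km, from the table: ρ = 1.007 kg/m³.
In steady level flight, lift balances weight: W = mg = 1580 × 9.81 = 15500 N.
Dynamic pressure q = 0.5 × 1.007 × 40.9² = 842.3 Pa.
CL = 2W/(ρv²S) = 2×15500/(1.007×40.9²×19.9) = 0.9248.
CD = 0.0291 + 0.0371 × 0.9248² = 0.06083.
L/D = CL/CD = 0.9248 / 0.06083 = 15.2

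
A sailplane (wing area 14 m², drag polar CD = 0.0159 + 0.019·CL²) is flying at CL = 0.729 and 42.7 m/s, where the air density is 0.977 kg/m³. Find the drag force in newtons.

CD = 0.0159 + 0.019 × 0.729² = 0.026
D = ½ρv²S·CD = ½ × 0.977 × 42.7² × 14 × 0.026 = 324 N

D = 324 N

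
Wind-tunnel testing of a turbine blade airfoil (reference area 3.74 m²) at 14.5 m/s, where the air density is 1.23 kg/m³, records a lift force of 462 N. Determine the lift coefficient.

CL = 0.955

From L = ½ρv²S·CL, rearranging gives CL = 2L/(ρv²S).
CL = 2 × 462 / (1.23 × 14.5² × 3.74) = 0.955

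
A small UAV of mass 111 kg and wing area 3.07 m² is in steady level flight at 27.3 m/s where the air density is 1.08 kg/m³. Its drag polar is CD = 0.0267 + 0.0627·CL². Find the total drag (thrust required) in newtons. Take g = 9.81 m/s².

D = 93.2 N

Weight W = mg = 111 × 9.81 = 1088.9 N; in level flight L = W.
q = ½ρv² = ½ × 1.08 × 27.3² = 402.5 Pa.
Required CL = L/(qS) = 1088.9/(402.5·3.07) = 0.8813.
CD = 0.0267 + 0.0627 × 0.8813² = 0.0754.
D = q·S·CD = 402.5 × 3.07 × 0.0754 = 93.16 N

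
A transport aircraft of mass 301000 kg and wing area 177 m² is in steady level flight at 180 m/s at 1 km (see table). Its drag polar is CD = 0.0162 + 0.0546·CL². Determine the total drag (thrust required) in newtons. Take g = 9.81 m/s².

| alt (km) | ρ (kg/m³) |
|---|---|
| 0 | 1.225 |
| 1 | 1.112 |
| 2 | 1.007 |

At 1 km, from the table: ρ = 1.112 kg/m³.
Weight W = mg = 301000 × 9.81 = 2.9528×10^6 N; in level flight L = W.
q = ½ρv² = ½ × 1.112 × 180² = 18010 Pa.
CL = 2W/(ρv²S) = 2×2.9528×10^6/(1.112×180²×177) = 0.9261.
CD = 0.0162 + 0.0546 × 0.9261² = 0.06302.
D = q·S·CD = 18010 × 177 × 0.06302 = 2.01×10^5 N

D = 2.01×10^5 N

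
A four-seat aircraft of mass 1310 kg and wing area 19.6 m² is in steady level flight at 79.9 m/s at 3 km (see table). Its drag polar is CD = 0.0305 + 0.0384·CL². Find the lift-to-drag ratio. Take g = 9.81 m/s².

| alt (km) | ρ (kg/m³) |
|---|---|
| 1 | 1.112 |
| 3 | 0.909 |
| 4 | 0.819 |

L/D = 6.96

At 3 km, from the table: ρ = 0.909 kg/m³.
Weight W = mg = 1310 × 9.81 = 12851 N; in level flight L = W.
Dynamic pressure q = 0.5 × 0.909 × 79.9² = 2902 Pa.
CL = W/(q·S) = 12851 / (2902 × 19.6) = 0.226.
CD = 0.0305 + 0.0384 × 0.226² = 0.03246.
L/D = CL/CD = 0.226 / 0.03246 = 6.96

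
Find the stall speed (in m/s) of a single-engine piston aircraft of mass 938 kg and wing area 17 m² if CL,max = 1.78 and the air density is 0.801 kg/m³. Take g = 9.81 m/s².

V_stall = 27.6 m/s

Stall occurs when L = W at CL,max. W = mg = 938 × 9.81 = 9202 N.
From L = ½ρV²S·CL,max = W: V_stall = √(2W/(ρSCL,max)) = √(2·9202/(0.801·17·1.78))
V_stall = √759.3 = 27.6 m/s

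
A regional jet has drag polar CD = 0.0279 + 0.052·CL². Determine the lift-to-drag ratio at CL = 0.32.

L/D = 9.63

CD = 0.0279 + 0.052 × 0.32² = 0.03322
L/D = CL/CD = 0.32 / 0.03322 = 9.63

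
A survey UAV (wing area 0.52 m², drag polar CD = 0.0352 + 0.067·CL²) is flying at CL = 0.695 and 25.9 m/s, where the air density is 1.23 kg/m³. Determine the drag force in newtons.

D = 14.5 N

CD = 0.0352 + 0.067 × 0.695² = 0.06756
D = ½ρv²S·CD = ½ × 1.23 × 25.9² × 0.52 × 0.06756 = 14.5 N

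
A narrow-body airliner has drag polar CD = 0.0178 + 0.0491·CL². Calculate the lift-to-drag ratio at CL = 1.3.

CD = 0.0178 + 0.0491 × 1.3² = 0.1008
L/D = CL/CD = 1.3 / 0.1008 = 12.9

L/D = 12.9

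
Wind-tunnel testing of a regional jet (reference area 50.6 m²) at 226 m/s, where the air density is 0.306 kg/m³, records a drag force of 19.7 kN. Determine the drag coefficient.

From D = ½ρv²S·CD, rearranging gives CD = 2D/(ρv²S).
CD = 2 × 19700 / (0.306 × 226² × 50.6) = 0.0498

CD = 0.0498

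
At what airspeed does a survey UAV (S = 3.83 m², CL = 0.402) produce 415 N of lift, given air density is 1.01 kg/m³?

L = ½ρv²S·CL ⇒ v = √(2L/(ρ·S·CL))
v = √(2 × 415 / (1.01 × 3.83 × 0.402)) = √533.7 = 23.1 m/s

v = 23.1 m/s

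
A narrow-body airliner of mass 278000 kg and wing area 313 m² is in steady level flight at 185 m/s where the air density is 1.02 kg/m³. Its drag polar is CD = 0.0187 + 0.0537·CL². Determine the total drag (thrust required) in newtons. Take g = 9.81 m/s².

In steady level flight, lift balances weight: W = mg = 278000 × 9.81 = 2.7272×10^6 N.
Dynamic pressure q = 0.5 × 1.02 × 185² = 17450 Pa.
CL = 2W/(ρv²S) = 2×2.7272×10^6/(1.02×185²×313) = 0.4992.
CD = 0.0187 + 0.0537 × 0.4992² = 0.03208.
D = q·S·CD = 17450 × 313 × 0.03208 = 1.753×10^5 N

D = 1.75×10^5 N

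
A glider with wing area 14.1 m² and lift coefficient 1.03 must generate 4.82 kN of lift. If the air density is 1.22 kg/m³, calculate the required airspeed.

v = 23.3 m/s

L = ½ρv²S·CL ⇒ v = √(2L/(ρ·S·CL))
v = √(2 × 4820 / (1.22 × 14.1 × 1.03)) = √544.1 = 23.3 m/s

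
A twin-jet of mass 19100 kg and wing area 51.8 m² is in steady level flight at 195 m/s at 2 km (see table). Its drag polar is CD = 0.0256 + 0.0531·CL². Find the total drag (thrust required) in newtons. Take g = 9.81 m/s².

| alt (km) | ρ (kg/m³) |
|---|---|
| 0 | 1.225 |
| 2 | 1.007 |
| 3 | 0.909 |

At 2 km, from the table: ρ = 1.007 kg/m³.
Weight W = mg = 19100 × 9.81 = 1.8737×10^5 N; in level flight L = W.
q = ½ρv² = ½ × 1.007 × 195² = 19150 Pa.
Required CL = L/(qS) = 1.8737×10^5/(19150·51.8) = 0.1889.
CD = 0.0256 + 0.0531 × 0.1889² = 0.0275.
D = q·S·CD = 19150 × 51.8 × 0.0275 = 27270 N

D = 27300 N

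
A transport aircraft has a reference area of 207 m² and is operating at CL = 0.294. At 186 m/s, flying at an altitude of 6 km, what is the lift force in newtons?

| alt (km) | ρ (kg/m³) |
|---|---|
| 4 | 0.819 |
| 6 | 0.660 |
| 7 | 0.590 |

L = 6.95×10^5 N

At 6 km, from the table: ρ = 0.660 kg/m³.
Dynamic pressure q = ½ρv² = ½ × 0.66 × 186² = 11420 Pa.
L = q·S·CL = 11420 × 207 × 0.294 = 6.95×10^5 N ≈ 695 kN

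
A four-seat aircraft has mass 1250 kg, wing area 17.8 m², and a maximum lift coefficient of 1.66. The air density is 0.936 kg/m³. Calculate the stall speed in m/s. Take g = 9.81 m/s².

V_stall = 29.8 m/s

Weight W = mg = 1250 × 9.81 = 12260 N.
From L = ½ρV²S·CL,max = W: V_stall = √(2W/(ρSCL,max)) = √(2·12260/(0.936·17.8·1.66))
V_stall = √886.8 = 29.8 m/s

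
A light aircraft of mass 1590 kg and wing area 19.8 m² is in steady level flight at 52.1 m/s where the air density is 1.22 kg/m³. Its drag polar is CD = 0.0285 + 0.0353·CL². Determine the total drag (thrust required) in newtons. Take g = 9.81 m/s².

Weight W = mg = 1590 × 9.81 = 15598 N; in level flight L = W.
q = ½ρv² = ½ × 1.22 × 52.1² = 1656 Pa.
Required CL = L/(qS) = 15598/(1656·19.8) = 0.4758.
CD = 0.0285 + 0.0353 × 0.4758² = 0.03649.
D = q·S·CD = 1656 × 19.8 × 0.03649 = 1196 N

D = 1200 N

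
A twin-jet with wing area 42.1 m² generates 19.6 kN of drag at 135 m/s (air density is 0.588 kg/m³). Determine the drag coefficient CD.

From D = ½ρv²S·CD, rearranging gives CD = 2D/(ρv²S).
CD = 2 × 19600 / (0.588 × 135² × 42.1) = 0.0869

CD = 0.0869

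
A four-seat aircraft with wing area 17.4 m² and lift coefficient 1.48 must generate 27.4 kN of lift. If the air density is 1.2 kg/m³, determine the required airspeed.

v = 42.1 m/s

L = ½ρv²S·CL ⇒ v = √(2L/(ρ·S·CL))
v = √(2 × 27400 / (1.2 × 17.4 × 1.48)) = √1773 = 42.1 m/s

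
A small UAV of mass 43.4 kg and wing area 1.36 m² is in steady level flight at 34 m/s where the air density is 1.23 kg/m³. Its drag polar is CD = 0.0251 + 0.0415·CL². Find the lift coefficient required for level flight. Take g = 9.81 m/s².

Weight W = mg = 43.4 × 9.81 = 425.75 N; in level flight L = W.
Dynamic pressure q = 0.5 × 1.23 × 34² = 710.9 Pa.
CL = 2W/(ρv²S) = 2×425.75/(1.23×34²×1.36) = 0.4403.

CL = 0.44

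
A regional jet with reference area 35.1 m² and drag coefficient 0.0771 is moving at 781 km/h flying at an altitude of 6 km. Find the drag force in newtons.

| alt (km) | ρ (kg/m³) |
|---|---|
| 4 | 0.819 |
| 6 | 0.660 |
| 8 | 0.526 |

At 6 km, from the table: ρ = 0.660 kg/m³.
Convert speed: v = 781 km/h ÷ 3.6 = 216.9 m/s.
Dynamic pressure q = ½ρv² = ½ × 0.66 × 216.9² = 15530 Pa.
D = q·S·CD = 15530 × 35.1 × 0.0771 = 42000 N ≈ 42 kN

D = 42000 N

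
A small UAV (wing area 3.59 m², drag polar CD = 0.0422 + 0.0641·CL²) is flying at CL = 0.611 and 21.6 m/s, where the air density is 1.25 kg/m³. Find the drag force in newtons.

CD = 0.0422 + 0.0641 × 0.611² = 0.06613
D = ½ρv²S·CD = ½ × 1.25 × 21.6² × 3.59 × 0.06613 = 69.2 N

D = 69.2 N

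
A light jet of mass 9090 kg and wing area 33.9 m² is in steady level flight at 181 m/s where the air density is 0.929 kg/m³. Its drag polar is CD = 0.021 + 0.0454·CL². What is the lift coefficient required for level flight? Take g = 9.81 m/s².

CL = 0.173

Level flight ⇒ L = W = m·g = 9090 × 9.81 = 89173 N.
q = ½ρv² = ½ × 0.929 × 181² = 15220 Pa.
CL = 2W/(ρv²S) = 2×89173/(0.929×181²×33.9) = 0.1729.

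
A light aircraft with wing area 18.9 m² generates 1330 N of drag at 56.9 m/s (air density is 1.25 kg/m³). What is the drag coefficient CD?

CD = 0.0348

From D = ½ρv²S·CD, rearranging gives CD = 2D/(ρv²S).
CD = 2 × 1330 / (1.25 × 56.9² × 18.9) = 0.0348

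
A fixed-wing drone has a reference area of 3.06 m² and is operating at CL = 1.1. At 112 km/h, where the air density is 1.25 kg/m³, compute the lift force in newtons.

L = 2040 N

Convert speed: v = 112 km/h ÷ 3.6 = 31.11 m/s.
L = ½ρv²S·CL = ½ × 1.25 × 31.11² × 3.06 × 1.1 = 2040 N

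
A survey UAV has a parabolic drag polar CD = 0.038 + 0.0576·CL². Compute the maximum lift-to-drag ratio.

For CD = CD0 + K·CL², (L/D)max occurs at CL* = √(CD0/K) and equals 1/(2√(K·CD0)).
(L/D)max = 1/(2√(0.0576 × 0.038)) = 1/(2 × 0.04678) = 10.7

(L/D)max = 10.7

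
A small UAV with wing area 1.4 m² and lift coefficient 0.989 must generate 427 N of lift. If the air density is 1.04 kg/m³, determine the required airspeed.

L = ½ρv²S·CL ⇒ v = √(2L/(ρ·S·CL))
v = √(2 × 427 / (1.04 × 1.4 × 0.989)) = √593.1 = 24.4 m/s

v = 24.4 m/s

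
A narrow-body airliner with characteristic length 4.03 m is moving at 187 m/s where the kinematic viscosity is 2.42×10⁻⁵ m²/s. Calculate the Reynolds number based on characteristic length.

Re = v·c/ν = 187 × 4.03 / (2.42×10⁻⁵) = 3.11×10^7

Re = 3.11×10^7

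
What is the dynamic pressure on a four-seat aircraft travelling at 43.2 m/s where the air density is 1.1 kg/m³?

q = 1030 Pa

q = ½ρv² = ½ × 1.1 × 43.2² = 1030 Pa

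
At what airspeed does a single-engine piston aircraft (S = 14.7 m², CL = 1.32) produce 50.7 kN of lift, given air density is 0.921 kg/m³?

L = ½ρv²S·CL ⇒ v = √(2L/(ρ·S·CL))
v = √(2 × 50700 / (0.921 × 14.7 × 1.32)) = √5674 = 75.3 m/s

v = 75.3 m/s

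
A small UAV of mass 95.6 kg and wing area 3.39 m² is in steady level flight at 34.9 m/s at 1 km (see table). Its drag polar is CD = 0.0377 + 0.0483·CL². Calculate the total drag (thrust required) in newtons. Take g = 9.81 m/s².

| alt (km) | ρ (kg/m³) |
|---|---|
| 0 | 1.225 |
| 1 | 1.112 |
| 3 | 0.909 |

D = 105 N

At 1 km, from the table: ρ = 1.112 kg/m³.
Weight W = mg = 95.6 × 9.81 = 937.84 N; in level flight L = W.
q = ½ρv² = ½ × 1.112 × 34.9² = 677.2 Pa.
Required CL = L/(qS) = 937.84/(677.2·3.39) = 0.4085.
CD = 0.0377 + 0.0483 × 0.4085² = 0.04576.
D = q·S·CD = 677.2 × 3.39 × 0.04576 = 105.1 N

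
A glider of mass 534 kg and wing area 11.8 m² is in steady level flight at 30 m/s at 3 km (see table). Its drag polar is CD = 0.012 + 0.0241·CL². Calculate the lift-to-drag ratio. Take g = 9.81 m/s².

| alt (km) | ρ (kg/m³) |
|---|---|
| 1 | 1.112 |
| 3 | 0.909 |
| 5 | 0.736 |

At 3 km, from the table: ρ = 0.909 kg/m³.
Level flight ⇒ L = W = m·g = 534 × 9.81 = 5238.5 N.
Dynamic pressure q = 0.5 × 0.909 × 30² = 409.1 Pa.
CL = 2W/(ρv²S) = 2×5238.5/(0.909×30²×11.8) = 1.085.
CD = 0.012 + 0.0241 × 1.085² = 0.04039.
L/D = CL/CD = 1.085 / 0.04039 = 26.9

L/D = 26.9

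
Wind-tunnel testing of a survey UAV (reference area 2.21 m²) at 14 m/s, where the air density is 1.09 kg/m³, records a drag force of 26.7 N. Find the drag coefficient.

CD = 0.113

From D = ½ρv²S·CD, rearranging gives CD = 2D/(ρv²S).
CD = 2 × 26.7 / (1.09 × 14² × 2.21) = 0.113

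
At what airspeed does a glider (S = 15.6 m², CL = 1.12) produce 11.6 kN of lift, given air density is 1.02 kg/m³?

v = 36.1 m/s

L = ½ρv²S·CL ⇒ v = √(2L/(ρ·S·CL))
v = √(2 × 11600 / (1.02 × 15.6 × 1.12)) = √1302 = 36.1 m/s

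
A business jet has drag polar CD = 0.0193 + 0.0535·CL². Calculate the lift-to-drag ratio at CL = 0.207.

CD = 0.0193 + 0.0535 × 0.207² = 0.02159
L/D = CL/CD = 0.207 / 0.02159 = 9.59

L/D = 9.59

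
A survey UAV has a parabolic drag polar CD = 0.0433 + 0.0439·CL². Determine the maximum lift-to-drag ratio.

For CD = CD0 + K·CL², (L/D)max occurs at CL* = √(CD0/K) and equals 1/(2√(K·CD0)).
(L/D)max = 1/(2√(0.0439 × 0.0433)) = 1/(2 × 0.0436) = 11.5

(L/D)max = 11.5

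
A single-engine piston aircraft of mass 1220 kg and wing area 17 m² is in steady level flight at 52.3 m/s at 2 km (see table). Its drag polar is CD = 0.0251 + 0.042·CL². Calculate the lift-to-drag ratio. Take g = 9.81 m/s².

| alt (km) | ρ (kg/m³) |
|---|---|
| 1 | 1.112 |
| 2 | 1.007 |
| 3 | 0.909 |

L/D = 14.2

At 2 km, from the table: ρ = 1.007 kg/m³.
Level flight ⇒ L = W = m·g = 1220 × 9.81 = 11968 N.
Dynamic pressure q = 0.5 × 1.007 × 52.3² = 1377 Pa.
Required CL = L/(qS) = 11968/(1377·17) = 0.5112.
CD = 0.0251 + 0.042 × 0.5112² = 0.03607.
L/D = CL/CD = 0.5112 / 0.03607 = 14.2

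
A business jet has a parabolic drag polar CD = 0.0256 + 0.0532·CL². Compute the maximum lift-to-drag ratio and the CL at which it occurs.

(L/D)max = 13.5, at CL = 0.694

For CD = CD0 + K·CL², (L/D)max occurs at CL* = √(CD0/K) and equals 1/(2√(K·CD0)).
(L/D)max = 1/(2√(0.0532 × 0.0256)) = 1/(2 × 0.0369) = 13.5
CL* = √(0.0256/0.0532) = 0.694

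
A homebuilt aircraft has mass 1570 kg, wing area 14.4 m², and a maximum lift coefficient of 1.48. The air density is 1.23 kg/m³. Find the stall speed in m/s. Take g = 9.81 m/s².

V_stall = 34.3 m/s

Weight W = mg = 1570 × 9.81 = 15400 N.
From L = ½ρV²S·CL,max = W: V_stall = √(2W/(ρSCL,max)) = √(2·15400/(1.23·14.4·1.48))
V_stall = √1175 = 34.3 m/s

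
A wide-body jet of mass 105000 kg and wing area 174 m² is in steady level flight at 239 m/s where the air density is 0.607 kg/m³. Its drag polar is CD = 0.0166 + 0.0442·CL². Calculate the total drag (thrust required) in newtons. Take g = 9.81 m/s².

Weight W = mg = 105000 × 9.81 = 1.03×10^6 N; in level flight L = W.
Dynamic pressure q = 0.5 × 0.607 × 239² = 17340 Pa.
Required CL = L/(qS) = 1.03×10^6/(17340·174) = 0.3415.
CD = 0.0166 + 0.0442 × 0.3415² = 0.02175.
D = q·S·CD = 17340 × 174 × 0.02175 = 65620 N

D = 65600 N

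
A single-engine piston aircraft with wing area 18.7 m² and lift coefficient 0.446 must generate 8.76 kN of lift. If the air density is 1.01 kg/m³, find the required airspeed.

v = 45.6 m/s

L = ½ρv²S·CL ⇒ v = √(2L/(ρ·S·CL))
v = √(2 × 8760 / (1.01 × 18.7 × 0.446)) = √2080 = 45.6 m/s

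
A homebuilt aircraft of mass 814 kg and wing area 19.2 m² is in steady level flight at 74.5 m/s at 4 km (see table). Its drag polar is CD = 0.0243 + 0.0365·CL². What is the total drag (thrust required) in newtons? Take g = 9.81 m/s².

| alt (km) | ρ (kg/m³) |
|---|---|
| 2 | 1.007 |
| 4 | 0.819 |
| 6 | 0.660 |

D = 1110 N

At 4 km, from the table: ρ = 0.819 kg/m³.
In steady level flight, lift balances weight: W = mg = 814 × 9.81 = 7985.3 N.
q = ½ρv² = ½ × 0.819 × 74.5² = 2273 Pa.
Required CL = L/(qS) = 7985.3/(2273·19.2) = 0.183.
CD = 0.0243 + 0.0365 × 0.183² = 0.02552.
D = q·S·CD = 2273 × 19.2 × 0.02552 = 1114 N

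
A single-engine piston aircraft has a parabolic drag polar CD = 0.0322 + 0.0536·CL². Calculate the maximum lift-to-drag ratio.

(L/D)max = 12

For CD = CD0 + K·CL², (L/D)max occurs at CL* = √(CD0/K) and equals 1/(2√(K·CD0)).
(L/D)max = 1/(2√(0.0536 × 0.0322)) = 1/(2 × 0.04154) = 12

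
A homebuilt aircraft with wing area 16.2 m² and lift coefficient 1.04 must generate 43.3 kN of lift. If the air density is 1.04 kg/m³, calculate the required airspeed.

L = ½ρv²S·CL ⇒ v = √(2L/(ρ·S·CL))
v = √(2 × 43300 / (1.04 × 16.2 × 1.04)) = √4942 = 70.3 m/s

v = 70.3 m/s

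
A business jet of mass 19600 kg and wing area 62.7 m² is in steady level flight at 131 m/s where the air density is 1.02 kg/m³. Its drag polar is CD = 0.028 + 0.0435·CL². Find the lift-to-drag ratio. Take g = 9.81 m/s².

Weight W = mg = 19600 × 9.81 = 1.9228×10^5 N; in level flight L = W.
q = ½ρv² = ½ × 1.02 × 131² = 8752 Pa.
CL = 2W/(ρv²S) = 2×1.9228×10^5/(1.02×131²×62.7) = 0.3504.
CD = 0.028 + 0.0435 × 0.3504² = 0.03334.
L/D = CL/CD = 0.3504 / 0.03334 = 10.5

L/D = 10.5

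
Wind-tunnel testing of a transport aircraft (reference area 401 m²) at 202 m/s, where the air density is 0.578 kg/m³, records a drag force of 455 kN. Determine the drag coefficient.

CD = 0.0962

From D = ½ρv²S·CD, rearranging gives CD = 2D/(ρv²S).
CD = 2 × 4.55×10^5 / (0.578 × 202² × 401) = 0.0962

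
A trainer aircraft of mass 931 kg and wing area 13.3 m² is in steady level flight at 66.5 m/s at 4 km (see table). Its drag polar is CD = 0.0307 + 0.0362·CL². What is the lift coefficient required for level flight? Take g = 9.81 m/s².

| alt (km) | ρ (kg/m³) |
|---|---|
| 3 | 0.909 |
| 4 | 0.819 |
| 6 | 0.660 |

At 4 km, from the table: ρ = 0.819 kg/m³.
In steady level flight, lift balances weight: W = mg = 931 × 9.81 = 9133.1 N.
q = ½ρv² = ½ × 0.819 × 66.5² = 1811 Pa.
Required CL = L/(qS) = 9133.1/(1811·13.3) = 0.3792.

CL = 0.379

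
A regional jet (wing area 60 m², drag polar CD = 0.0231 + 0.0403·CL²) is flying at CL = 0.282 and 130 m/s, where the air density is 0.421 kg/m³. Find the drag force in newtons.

CD = 0.0231 + 0.0403 × 0.282² = 0.0263
D = ½ρv²S·CD = ½ × 0.421 × 130² × 60 × 0.0263 = 5610 N

D = 5610 N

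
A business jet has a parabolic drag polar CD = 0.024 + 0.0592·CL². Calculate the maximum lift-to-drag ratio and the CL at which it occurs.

(L/D)max = 13.3, at CL = 0.637

For CD = CD0 + K·CL², (L/D)max occurs at CL* = √(CD0/K) and equals 1/(2√(K·CD0)).
(L/D)max = 1/(2√(0.0592 × 0.024)) = 1/(2 × 0.03769) = 13.3
CL* = √(0.024/0.0592) = 0.637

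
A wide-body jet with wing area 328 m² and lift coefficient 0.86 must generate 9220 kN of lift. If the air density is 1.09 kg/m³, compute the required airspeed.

L = ½ρv²S·CL ⇒ v = √(2L/(ρ·S·CL))
v = √(2 × 9.22×10^6 / (1.09 × 328 × 0.86)) = √59970 = 245 m/s

v = 245 m/s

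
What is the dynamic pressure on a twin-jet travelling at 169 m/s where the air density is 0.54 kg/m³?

q = 7710 Pa

q = ½ρv² = ½ × 0.54 × 169² = 7710 Pa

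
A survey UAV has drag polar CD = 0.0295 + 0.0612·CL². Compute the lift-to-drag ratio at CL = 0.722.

L/D = 11.8

CD = 0.0295 + 0.0612 × 0.722² = 0.0614
L/D = CL/CD = 0.722 / 0.0614 = 11.8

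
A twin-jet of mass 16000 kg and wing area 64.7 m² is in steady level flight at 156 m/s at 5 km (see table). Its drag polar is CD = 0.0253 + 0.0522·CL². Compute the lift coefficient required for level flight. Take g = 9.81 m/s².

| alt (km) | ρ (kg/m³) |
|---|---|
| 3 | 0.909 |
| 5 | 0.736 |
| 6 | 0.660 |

CL = 0.271

At 5 km, from the table: ρ = 0.736 kg/m³.
Level flight ⇒ L = W = m·g = 16000 × 9.81 = 1.5696×10^5 N.
q = ½ρv² = ½ × 0.736 × 156² = 8956 Pa.
Required CL = L/(qS) = 1.5696×10^5/(8956·64.7) = 0.2709.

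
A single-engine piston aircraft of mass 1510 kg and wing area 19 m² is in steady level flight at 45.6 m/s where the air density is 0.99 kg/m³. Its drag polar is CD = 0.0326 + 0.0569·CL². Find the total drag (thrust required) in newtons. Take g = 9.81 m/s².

Weight W = mg = 1510 × 9.81 = 14813 N; in level flight L = W.
q = ½ρv² = ½ × 0.99 × 45.6² = 1029 Pa.
Required CL = L/(qS) = 14813/(1029·19) = 0.7575.
CD = 0.0326 + 0.0569 × 0.7575² = 0.06525.
D = q·S·CD = 1029 × 19 × 0.06525 = 1276 N

D = 1280 N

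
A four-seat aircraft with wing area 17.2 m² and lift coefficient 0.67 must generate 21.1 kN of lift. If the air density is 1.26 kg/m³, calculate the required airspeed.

L = ½ρv²S·CL ⇒ v = √(2L/(ρ·S·CL))
v = √(2 × 21100 / (1.26 × 17.2 × 0.67)) = √2906 = 53.9 m/s

v = 53.9 m/s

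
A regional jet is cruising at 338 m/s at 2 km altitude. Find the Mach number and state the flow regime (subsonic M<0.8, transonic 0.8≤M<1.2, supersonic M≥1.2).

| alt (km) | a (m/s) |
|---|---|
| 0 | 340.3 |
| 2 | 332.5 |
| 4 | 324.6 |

M = 1.02 (transonic)

At 2 km, from the table: a = 332.5 m/s.
M = v/a = 338 / 332.5 = 1.02
M = 1.02 → transonic.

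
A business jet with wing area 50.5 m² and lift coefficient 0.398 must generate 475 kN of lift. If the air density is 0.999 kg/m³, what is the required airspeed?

L = ½ρv²S·CL ⇒ v = √(2L/(ρ·S·CL))
v = √(2 × 4.75×10^5 / (0.999 × 50.5 × 0.398)) = √47310 = 218 m/s

v = 218 m/s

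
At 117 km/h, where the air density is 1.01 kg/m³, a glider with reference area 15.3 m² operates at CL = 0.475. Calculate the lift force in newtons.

Convert speed: v = 117 km/h ÷ 3.6 = 32.5 m/s.
Dynamic pressure q = ½ρv² = ½ × 1.01 × 32.5² = 533.4 Pa.
L = q·S·CL = 533.4 × 15.3 × 0.475 = 3880 N

L = 3880 N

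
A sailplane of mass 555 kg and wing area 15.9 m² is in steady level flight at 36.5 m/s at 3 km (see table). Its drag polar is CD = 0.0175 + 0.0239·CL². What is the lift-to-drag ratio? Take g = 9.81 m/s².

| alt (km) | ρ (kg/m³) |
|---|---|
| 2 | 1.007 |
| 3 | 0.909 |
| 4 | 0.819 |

At 3 km, from the table: ρ = 0.909 kg/m³.
Weight W = mg = 555 × 9.81 = 5444.6 N; in level flight L = W.
Dynamic pressure q = 0.5 × 0.909 × 36.5² = 605.5 Pa.
CL = 2W/(ρv²S) = 2×5444.6/(0.909×36.5²×15.9) = 0.5655.
CD = 0.0175 + 0.0239 × 0.5655² = 0.02514.
L/D = CL/CD = 0.5655 / 0.02514 = 22.5

L/D = 22.5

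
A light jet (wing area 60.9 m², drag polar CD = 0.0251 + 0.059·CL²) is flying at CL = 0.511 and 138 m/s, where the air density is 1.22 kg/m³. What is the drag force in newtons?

D = 28700 N

CD = 0.0251 + 0.059 × 0.511² = 0.04051
D = ½ρv²S·CD = ½ × 1.22 × 138² × 60.9 × 0.04051 = 28700 N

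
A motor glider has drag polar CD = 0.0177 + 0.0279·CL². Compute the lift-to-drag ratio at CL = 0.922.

CD = 0.0177 + 0.0279 × 0.922² = 0.04142
L/D = CL/CD = 0.922 / 0.04142 = 22.3

L/D = 22.3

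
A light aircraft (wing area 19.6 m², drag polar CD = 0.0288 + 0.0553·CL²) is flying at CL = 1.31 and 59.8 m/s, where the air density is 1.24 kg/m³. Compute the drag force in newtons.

D = 5380 N

CD = 0.0288 + 0.0553 × 1.31² = 0.1237
D = ½ρv²S·CD = ½ × 1.24 × 59.8² × 19.6 × 0.1237 = 5380 N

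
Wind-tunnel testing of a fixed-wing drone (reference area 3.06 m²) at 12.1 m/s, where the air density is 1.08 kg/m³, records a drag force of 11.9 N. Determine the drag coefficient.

CD = 0.0492

From D = ½ρv²S·CD, rearranging gives CD = 2D/(ρv²S).
CD = 2 × 11.9 / (1.08 × 12.1² × 3.06) = 0.0492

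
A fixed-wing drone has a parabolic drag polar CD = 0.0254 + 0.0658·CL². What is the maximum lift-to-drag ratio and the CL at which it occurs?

For CD = CD0 + K·CL², (L/D)max occurs at CL* = √(CD0/K) and equals 1/(2√(K·CD0)).
(L/D)max = 1/(2√(0.0658 × 0.0254)) = 1/(2 × 0.04088) = 12.2
CL* = √(0.0254/0.0658) = 0.621

(L/D)max = 12.2, at CL = 0.621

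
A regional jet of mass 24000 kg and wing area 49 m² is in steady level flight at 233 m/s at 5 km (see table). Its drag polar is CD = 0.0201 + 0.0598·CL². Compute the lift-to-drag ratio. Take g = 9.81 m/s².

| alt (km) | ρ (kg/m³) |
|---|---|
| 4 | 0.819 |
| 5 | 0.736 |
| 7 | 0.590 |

L/D = 10.2

At 5 km, from the table: ρ = 0.736 kg/m³.
Weight W = mg = 24000 × 9.81 = 2.3544×10^5 N; in level flight L = W.
Dynamic pressure q = 0.5 × 0.736 × 233² = 19980 Pa.
Required CL = L/(qS) = 2.3544×10^5/(19980·49) = 0.2405.
CD = 0.0201 + 0.0598 × 0.2405² = 0.02356.
L/D = CL/CD = 0.2405 / 0.02356 = 10.2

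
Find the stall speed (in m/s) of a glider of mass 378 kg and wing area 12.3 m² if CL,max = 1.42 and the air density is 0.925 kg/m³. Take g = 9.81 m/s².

V_stall = 21.4 m/s

Stall occurs when L = W at CL,max. W = mg = 378 × 9.81 = 3708 N.
From L = ½ρV²S·CL,max = W: V_stall = √(2W/(ρSCL,max)) = √(2·3708/(0.925·12.3·1.42))
V_stall = √459 = 21.4 m/s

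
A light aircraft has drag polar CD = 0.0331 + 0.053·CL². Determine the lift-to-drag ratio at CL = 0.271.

CD = 0.0331 + 0.053 × 0.271² = 0.03699
L/D = CL/CD = 0.271 / 0.03699 = 7.33

L/D = 7.33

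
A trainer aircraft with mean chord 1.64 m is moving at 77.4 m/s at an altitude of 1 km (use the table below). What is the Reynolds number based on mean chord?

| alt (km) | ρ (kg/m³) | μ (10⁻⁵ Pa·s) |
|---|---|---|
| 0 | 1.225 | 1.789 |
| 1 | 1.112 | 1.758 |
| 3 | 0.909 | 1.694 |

At 1 km, from the table: ρ = 1.112 kg/m³, μ = 1.758×10⁻⁵ Pa·s.
Re = ρ·v·c/μ = 1.112 × 77.4 × 1.64 / (1.758×10⁻⁵) = 8.03×10^6

Re = 8.03×10^6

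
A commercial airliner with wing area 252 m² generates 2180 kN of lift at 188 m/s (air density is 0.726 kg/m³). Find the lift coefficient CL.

CL = 0.674

From L = ½ρv²S·CL, rearranging gives CL = 2L/(ρv²S).
CL = 2 × 2.18×10^6 / (0.726 × 188² × 252) = 0.674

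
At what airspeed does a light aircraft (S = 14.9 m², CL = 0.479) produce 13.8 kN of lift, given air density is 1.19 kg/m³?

v = 57 m/s

L = ½ρv²S·CL ⇒ v = √(2L/(ρ·S·CL))
v = √(2 × 13800 / (1.19 × 14.9 × 0.479)) = √3250 = 57 m/s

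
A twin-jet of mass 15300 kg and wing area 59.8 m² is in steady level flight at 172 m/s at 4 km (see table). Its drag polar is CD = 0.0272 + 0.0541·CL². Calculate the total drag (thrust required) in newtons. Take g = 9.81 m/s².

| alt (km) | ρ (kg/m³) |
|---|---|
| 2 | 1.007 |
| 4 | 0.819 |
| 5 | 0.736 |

D = 21400 N

At 4 km, from the table: ρ = 0.819 kg/m³.
Level flight ⇒ L = W = m·g = 15300 × 9.81 = 1.5009×10^5 N.
q = ½ρv² = ½ × 0.819 × 172² = 12110 Pa.
Required CL = L/(qS) = 1.5009×10^5/(12110·59.8) = 0.2072.
CD = 0.0272 + 0.0541 × 0.2072² = 0.02952.
D = q·S·CD = 12110 × 59.8 × 0.02952 = 21390 N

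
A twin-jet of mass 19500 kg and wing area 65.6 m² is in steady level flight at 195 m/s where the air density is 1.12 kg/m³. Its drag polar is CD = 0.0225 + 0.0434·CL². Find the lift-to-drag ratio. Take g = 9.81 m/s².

In steady level flight, lift balances weight: W = mg = 19500 × 9.81 = 1.913×10^5 N.
q = ½ρv² = ½ × 1.12 × 195² = 21290 Pa.
CL = 2W/(ρv²S) = 2×1.913×10^5/(1.12×195²×65.6) = 0.1369.
CD = 0.0225 + 0.0434 × 0.1369² = 0.02331.
L/D = CL/CD = 0.1369 / 0.02331 = 5.87

L/D = 5.87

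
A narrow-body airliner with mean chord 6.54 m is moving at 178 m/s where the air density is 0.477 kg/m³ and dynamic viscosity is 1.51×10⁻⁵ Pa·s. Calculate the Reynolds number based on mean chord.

Re = 3.68×10^7

Re = ρ·v·c/μ = 0.477 × 178 × 6.54 / (1.51×10⁻⁵) = 3.68×10^7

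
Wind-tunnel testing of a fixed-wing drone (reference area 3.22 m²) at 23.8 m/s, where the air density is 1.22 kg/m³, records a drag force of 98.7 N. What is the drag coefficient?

CD = 0.0887

From D = ½ρv²S·CD, rearranging gives CD = 2D/(ρv²S).
CD = 2 × 98.7 / (1.22 × 23.8² × 3.22) = 0.0887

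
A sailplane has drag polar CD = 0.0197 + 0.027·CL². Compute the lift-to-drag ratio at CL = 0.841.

CD = 0.0197 + 0.027 × 0.841² = 0.0388
L/D = CL/CD = 0.841 / 0.0388 = 21.7

L/D = 21.7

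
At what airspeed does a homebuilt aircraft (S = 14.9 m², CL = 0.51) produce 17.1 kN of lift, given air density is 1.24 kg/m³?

L = ½ρv²S·CL ⇒ v = √(2L/(ρ·S·CL))
v = √(2 × 17100 / (1.24 × 14.9 × 0.51)) = √3630 = 60.2 m/s

v = 60.2 m/s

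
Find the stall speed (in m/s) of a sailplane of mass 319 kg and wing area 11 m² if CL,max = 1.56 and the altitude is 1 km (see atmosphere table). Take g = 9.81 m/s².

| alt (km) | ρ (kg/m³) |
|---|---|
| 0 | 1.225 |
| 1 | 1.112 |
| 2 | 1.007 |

At 1 km, from the table: ρ = 1.112 kg/m³.
Stall occurs when L = W at CL,max. W = mg = 319 × 9.81 = 3129 N.
From L = ½ρV²S·CL,max = W: V_stall = √(2W/(ρSCL,max)) = √(2·3129/(1.112·11·1.56))
V_stall = √328 = 18.1 m/s

V_stall = 18.1 m/s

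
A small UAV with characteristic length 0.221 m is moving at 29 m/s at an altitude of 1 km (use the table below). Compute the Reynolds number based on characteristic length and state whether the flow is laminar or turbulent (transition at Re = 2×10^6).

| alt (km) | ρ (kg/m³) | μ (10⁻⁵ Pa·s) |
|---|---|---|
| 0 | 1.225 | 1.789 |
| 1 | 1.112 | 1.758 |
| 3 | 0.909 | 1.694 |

Re = 4.05×10^5 (laminar)

At 1 km, from the table: ρ = 1.112 kg/m³, μ = 1.758×10⁻⁵ Pa·s.
Re = ρ·v·c/μ = 1.112 × 29 × 0.221 / (1.758×10⁻⁵) = 4.05×10^5
Since 4.05×10^5 < 2×10^6, the flow is laminar.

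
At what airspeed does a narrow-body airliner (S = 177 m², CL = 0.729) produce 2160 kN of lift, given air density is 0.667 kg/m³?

L = ½ρv²S·CL ⇒ v = √(2L/(ρ·S·CL))
v = √(2 × 2.16×10^6 / (0.667 × 177 × 0.729)) = √50190 = 224 m/s

v = 224 m/s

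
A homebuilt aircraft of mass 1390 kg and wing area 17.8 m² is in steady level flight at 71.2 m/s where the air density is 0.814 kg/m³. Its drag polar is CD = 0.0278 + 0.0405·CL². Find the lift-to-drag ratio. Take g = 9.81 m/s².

L/D = 11.1

Weight W = mg = 1390 × 9.81 = 13636 N; in level flight L = W.
q = ½ρv² = ½ × 0.814 × 71.2² = 2063 Pa.
CL = 2W/(ρv²S) = 2×13636/(0.814×71.2²×17.8) = 0.3713.
CD = 0.0278 + 0.0405 × 0.3713² = 0.03338.
L/D = CL/CD = 0.3713 / 0.03338 = 11.1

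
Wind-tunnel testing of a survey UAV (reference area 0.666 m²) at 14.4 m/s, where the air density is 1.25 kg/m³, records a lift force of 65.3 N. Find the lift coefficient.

CL = 0.757

From L = ½ρv²S·CL, rearranging gives CL = 2L/(ρv²S).
CL = 2 × 65.3 / (1.25 × 14.4² × 0.666) = 0.757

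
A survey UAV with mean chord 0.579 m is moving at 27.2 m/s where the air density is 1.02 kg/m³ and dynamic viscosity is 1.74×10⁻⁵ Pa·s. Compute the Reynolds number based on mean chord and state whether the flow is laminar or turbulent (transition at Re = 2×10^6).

Re = 9.23×10^5 (laminar)

Re = ρ·v·c/μ = 1.02 × 27.2 × 0.579 / (1.74×10⁻⁵) = 9.23×10^5
Since 9.23×10^5 < 2×10^6, the flow is laminar.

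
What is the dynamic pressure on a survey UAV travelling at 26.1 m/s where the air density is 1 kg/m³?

q = ½ρv² = ½ × 1 × 26.1² = 341 Pa

q = 341 Pa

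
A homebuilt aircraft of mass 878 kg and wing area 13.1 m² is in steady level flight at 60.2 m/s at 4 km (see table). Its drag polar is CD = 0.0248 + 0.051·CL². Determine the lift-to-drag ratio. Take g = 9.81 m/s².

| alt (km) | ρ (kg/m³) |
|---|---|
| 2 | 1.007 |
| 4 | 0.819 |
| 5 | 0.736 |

L/D = 12.7

At 4 km, from the table: ρ = 0.819 kg/m³.
Level flight ⇒ L = W = m·g = 878 × 9.81 = 8613.2 N.
Dynamic pressure q = 0.5 × 0.819 × 60.2² = 1484 Pa.
CL = W/(q·S) = 8613.2 / (1484 × 13.1) = 0.443.
CD = 0.0248 + 0.051 × 0.443² = 0.03481.
L/D = CL/CD = 0.443 / 0.03481 = 12.7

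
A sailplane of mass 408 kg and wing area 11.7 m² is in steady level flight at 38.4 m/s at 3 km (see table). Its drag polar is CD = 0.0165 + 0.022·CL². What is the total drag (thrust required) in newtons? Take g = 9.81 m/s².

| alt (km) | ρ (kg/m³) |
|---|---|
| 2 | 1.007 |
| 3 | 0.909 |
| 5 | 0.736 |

D = 174 N

At 3 km, from the table: ρ = 0.909 kg/m³.
Weight W = mg = 408 × 9.81 = 4002.5 N; in level flight L = W.
q = ½ρv² = ½ × 0.909 × 38.4² = 670.2 Pa.
CL = 2W/(ρv²S) = 2×4002.5/(0.909×38.4²×11.7) = 0.5104.
CD = 0.0165 + 0.022 × 0.5104² = 0.02223.
D = q·S·CD = 670.2 × 11.7 × 0.02223 = 174.3 N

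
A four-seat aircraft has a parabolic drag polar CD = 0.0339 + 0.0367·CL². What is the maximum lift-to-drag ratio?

For CD = CD0 + K·CL², (L/D)max occurs at CL* = √(CD0/K) and equals 1/(2√(K·CD0)).
(L/D)max = 1/(2√(0.0367 × 0.0339)) = 1/(2 × 0.03527) = 14.2

(L/D)max = 14.2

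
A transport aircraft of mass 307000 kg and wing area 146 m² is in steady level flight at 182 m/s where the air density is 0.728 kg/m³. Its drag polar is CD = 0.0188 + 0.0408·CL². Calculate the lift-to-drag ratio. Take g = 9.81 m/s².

Weight W = mg = 307000 × 9.81 = 3.0117×10^6 N; in level flight L = W.
Dynamic pressure q = 0.5 × 0.728 × 182² = 12060 Pa.
CL = 2W/(ρv²S) = 2×3.0117×10^6/(0.728×182²×146) = 1.711.
CD = 0.0188 + 0.0408 × 1.711² = 0.1382.
L/D = CL/CD = 1.711 / 0.1382 = 12.4

L/D = 12.4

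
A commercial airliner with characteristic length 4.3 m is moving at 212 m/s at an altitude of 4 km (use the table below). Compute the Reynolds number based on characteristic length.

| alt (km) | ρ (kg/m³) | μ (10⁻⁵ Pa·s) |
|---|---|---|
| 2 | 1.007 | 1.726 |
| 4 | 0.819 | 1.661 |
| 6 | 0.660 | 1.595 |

At 4 km, from the table: ρ = 0.819 kg/m³, μ = 1.661×10⁻⁵ Pa·s.
Re = ρ·v·c/μ = 0.819 × 212 × 4.3 / (1.661×10⁻⁵) = 4.49×10^7

Re = 4.49×10^7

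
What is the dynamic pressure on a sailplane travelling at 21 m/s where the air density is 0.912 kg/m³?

q = 201 Pa

q = ½ρv² = ½ × 0.912 × 21² = 201 Pa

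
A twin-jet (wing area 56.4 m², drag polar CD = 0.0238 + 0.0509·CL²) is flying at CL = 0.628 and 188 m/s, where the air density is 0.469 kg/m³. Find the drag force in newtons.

D = 20500 N

CD = 0.0238 + 0.0509 × 0.628² = 0.04387
D = ½ρv²S·CD = ½ × 0.469 × 188² × 56.4 × 0.04387 = 20500 N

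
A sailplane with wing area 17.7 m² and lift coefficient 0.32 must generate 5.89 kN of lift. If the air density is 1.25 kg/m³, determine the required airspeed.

v = 40.8 m/s

L = ½ρv²S·CL ⇒ v = √(2L/(ρ·S·CL))
v = √(2 × 5890 / (1.25 × 17.7 × 0.32)) = √1664 = 40.8 m/s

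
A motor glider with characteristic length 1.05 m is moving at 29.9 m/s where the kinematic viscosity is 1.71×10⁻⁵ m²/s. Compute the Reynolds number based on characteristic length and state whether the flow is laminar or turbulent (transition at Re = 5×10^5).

Re = 1.84×10^6 (turbulent)

Re = v·c/ν = 29.9 × 1.05 / (1.71×10⁻⁵) = 1.84×10^6
Since 1.84×10^6 > 5×10^5, the flow is turbulent.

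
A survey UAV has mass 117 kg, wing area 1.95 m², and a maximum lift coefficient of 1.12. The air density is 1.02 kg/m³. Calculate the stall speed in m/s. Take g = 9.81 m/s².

V_stall = 32.1 m/s

Stall occurs when L = W at CL,max. W = mg = 117 × 9.81 = 1148 N.
V_stall = √(2W/(ρ·S·CL,max)) = √(2 × 1148 / (1.02 × 1.95 × 1.12))
V_stall = √1030 = 32.1 m/s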